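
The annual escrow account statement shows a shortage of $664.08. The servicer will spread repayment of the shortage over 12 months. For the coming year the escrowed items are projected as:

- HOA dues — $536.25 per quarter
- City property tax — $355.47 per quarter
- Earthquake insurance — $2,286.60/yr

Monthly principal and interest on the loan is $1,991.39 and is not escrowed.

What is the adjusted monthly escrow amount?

$543.13

HOA dues: $536.25 × 4 = $2,145.00/yr
City property tax: $355.47 × 4 = $1,421.88/yr
Earthquake insurance: $2,286.60/yr
Total annual escrow = $5,853.48
Monthly = $5,853.48 ÷ 12 = $487.79
Shortage per month = $664.08 ÷ 12 = $55.34
New monthly escrow = $487.79 + $55.34 = $543.13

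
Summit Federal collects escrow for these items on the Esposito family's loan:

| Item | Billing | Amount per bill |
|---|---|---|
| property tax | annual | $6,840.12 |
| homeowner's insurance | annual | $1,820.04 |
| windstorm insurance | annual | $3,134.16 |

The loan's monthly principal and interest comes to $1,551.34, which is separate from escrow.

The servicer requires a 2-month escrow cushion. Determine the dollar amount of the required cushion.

Property tax = $6,840.12
Homeowner's insurance = $1,820.04
Windstorm insurance = $3,134.16
Total annual escrow = $6,840.12 + $1,820.04 + $3,134.16 = $11,794.32
Base monthly escrow = $11,794.32 ÷ 12 = $982.86
Reserve = 2 × $982.86 = $1,965.72

$1,965.72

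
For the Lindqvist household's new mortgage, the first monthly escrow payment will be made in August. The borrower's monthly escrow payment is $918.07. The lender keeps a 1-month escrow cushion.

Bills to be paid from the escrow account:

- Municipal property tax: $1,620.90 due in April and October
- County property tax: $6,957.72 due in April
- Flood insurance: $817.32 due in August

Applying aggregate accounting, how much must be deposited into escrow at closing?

$3,672.28

Cushion = 1 × $918.07 = $918.07
Trial balance (start $0, +$918.07 each month, − disbursements):
  Aug: +$918.07 − $817.32 → $100.75
  Sep: +$918.07 → $1,018.82
  Oct: +$918.07 − $1,620.90 → $315.99
  Nov: +$918.07 → $1,234.06
  Dec: +$918.07 → $2,152.13
  Jan: +$918.07 → $3,070.20
  Feb: +$918.07 → $3,988.27
  Mar: +$918.07 → $4,906.34
  Apr: +$918.07 − $8,578.62 → -$2,754.21
  May: +$918.07 → -$1,836.14
  Jun: +$918.07 → -$918.07
  Jul: +$918.07 → $0.00
Lowest trial balance = -$2,754.21 (Apr)
Initial deposit = cushion − low point = $918.07 − (-$2,754.21) = $3,672.28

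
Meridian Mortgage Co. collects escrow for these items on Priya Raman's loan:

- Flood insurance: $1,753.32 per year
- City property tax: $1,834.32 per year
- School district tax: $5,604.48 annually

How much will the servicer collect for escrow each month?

$766.01

Flood insurance — $1,753.32
City property tax — $1,834.32
School district tax — $5,604.48
Total annual escrow = $9,192.12
Monthly escrow = $9,192.12 / 12 = $766.01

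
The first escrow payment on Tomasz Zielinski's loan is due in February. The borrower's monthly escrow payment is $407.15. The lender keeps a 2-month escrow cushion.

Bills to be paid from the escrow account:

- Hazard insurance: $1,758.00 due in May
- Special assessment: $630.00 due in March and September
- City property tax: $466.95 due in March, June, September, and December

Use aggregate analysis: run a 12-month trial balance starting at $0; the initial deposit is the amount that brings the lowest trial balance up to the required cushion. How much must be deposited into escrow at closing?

Cushion = 2 × $407.15 = $814.30
Trial balance (start $0, +$407.15 each month, − disbursements):
  Feb: +$407.15 → $407.15
  Mar: +$407.15 − $1,096.95 → -$282.65
  Apr: +$407.15 → $124.50
  May: +$407.15 − $1,758.00 → -$1,226.35
  Jun: +$407.15 − $466.95 → -$1,286.15
  Jul: +$407.15 → -$879.00
  Aug: +$407.15 → -$471.85
  Sep: +$407.15 − $1,096.95 → -$1,161.65
  Oct: +$407.15 → -$754.50
  Nov: +$407.15 → -$347.35
  Dec: +$407.15 − $466.95 → -$407.15
  Jan: +$407.15 → $0.00
Lowest trial balance = -$1,286.15 (Jun)
Initial deposit = cushion − low point = $814.30 − (-$1,286.15) = $2,100.45

$2,100.45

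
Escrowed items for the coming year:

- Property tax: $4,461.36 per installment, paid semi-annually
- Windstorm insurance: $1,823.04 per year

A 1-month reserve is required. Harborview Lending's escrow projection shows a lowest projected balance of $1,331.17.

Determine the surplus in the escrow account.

$435.69

Property tax: $4,461.36 × 2 = $8,922.72/yr
Windstorm insurance: $1,823.04/yr
Total per year = $8,922.72 + $1,823.04 = $10,745.76
Per month = $10,745.76 ÷ 12 = $895.48
Required cushion = 1 × $895.48 = $895.48
Surplus = $1,331.17 − $895.48 = $435.69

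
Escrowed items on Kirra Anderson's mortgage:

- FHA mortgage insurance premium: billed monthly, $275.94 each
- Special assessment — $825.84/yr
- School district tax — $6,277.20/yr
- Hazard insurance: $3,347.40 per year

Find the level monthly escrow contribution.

$1,146.81

FHA mortgage insurance premium = $275.94 × 12 = $3,311.28
Special assessment = $825.84
School district tax = $6,277.20
Hazard insurance = $3,347.40
Total per year = $3,311.28 + $825.84 + $6,277.20 + $3,347.40 = $13,761.72
Per month = $13,761.72 ÷ 12 = $1,146.81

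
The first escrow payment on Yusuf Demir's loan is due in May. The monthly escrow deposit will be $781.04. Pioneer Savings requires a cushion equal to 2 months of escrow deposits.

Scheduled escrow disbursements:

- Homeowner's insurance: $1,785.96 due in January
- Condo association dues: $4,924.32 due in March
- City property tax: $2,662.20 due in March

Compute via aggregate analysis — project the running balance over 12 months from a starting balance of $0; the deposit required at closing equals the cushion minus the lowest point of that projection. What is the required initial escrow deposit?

Cushion = 2 × $781.04 = $1,562.08
Trial balance (start $0, +$781.04 each month, − disbursements):
  May: +$781.04 → $781.04
  Jun: +$781.04 → $1,562.08
  Jul: +$781.04 → $2,343.12
  Aug: +$781.04 → $3,124.16
  Sep: +$781.04 → $3,905.20
  Oct: +$781.04 → $4,686.24
  Nov: +$781.04 → $5,467.28
  Dec: +$781.04 → $6,248.32
  Jan: +$781.04 − $1,785.96 → $5,243.40
  Feb: +$781.04 → $6,024.44
  Mar: +$781.04 − $7,586.52 → -$781.04
  Apr: +$781.04 → $0.00
Lowest trial balance = -$781.04 (Mar)
Initial deposit = cushion − low point = $1,562.08 − (-$781.04) = $2,343.12

$2,343.12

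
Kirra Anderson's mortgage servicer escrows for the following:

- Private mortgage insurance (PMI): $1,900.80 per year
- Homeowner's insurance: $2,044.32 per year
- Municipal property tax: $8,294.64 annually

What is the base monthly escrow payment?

$1,019.98

Private mortgage insurance (PMI): $1,900.80 per year
Homeowner's insurance: $2,044.32 per year
Municipal property tax: $8,294.64 per year
Combined annual = $1,900.80 + $2,044.32 + $8,294.64 = $12,239.76
Base monthly escrow = $12,239.76 ÷ 12 = $1,019.98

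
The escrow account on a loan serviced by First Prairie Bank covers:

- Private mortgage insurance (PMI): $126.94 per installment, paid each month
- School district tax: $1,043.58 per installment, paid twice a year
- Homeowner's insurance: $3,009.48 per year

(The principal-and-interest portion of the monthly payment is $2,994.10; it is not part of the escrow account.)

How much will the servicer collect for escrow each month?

$551.66

Private mortgage insurance (PMI): $126.94 × 12 = $1,523.28 per year
School district tax: $1,043.58 × 2 = $2,087.16 per year
Homeowner's insurance: $3,009.48 per year
Total per year = $1,523.28 + $2,087.16 + $3,009.48 = $6,619.92
Monthly escrow = $6,619.92 ÷ 12 = $551.66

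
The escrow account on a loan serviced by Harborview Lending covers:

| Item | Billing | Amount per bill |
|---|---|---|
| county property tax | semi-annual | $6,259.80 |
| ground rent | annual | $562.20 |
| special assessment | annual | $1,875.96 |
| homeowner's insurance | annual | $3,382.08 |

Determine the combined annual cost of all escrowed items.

County property tax: $6,259.80 × 2 = $12,519.60/yr
Ground rent: $562.20/yr
Special assessment: $1,875.96/yr
Homeowner's insurance: $3,382.08/yr
Yearly total = $18,339.84

$18,339.84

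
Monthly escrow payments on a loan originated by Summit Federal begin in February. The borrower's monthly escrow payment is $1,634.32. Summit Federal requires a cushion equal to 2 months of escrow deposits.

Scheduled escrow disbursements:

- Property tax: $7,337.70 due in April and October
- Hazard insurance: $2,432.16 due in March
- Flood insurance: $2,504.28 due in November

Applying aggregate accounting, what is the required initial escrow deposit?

Cushion = 2 × $1,634.32 = $3,268.64
Trial balance (start $0, +$1,634.32 each month, − disbursements):
  Feb: +$1,634.32 → $1,634.32
  Mar: +$1,634.32 − $2,432.16 → $836.48
  Apr: +$1,634.32 − $7,337.70 → -$4,866.90
  May: +$1,634.32 → -$3,232.58
  Jun: +$1,634.32 → -$1,598.26
  Jul: +$1,634.32 → $36.06
  Aug: +$1,634.32 → $1,670.38
  Sep: +$1,634.32 → $3,304.70
  Oct: +$1,634.32 − $7,337.70 → -$2,398.68
  Nov: +$1,634.32 − $2,504.28 → -$3,268.64
  Dec: +$1,634.32 → -$1,634.32
  Jan: +$1,634.32 → $0.00
Lowest trial balance = -$4,866.90 (Apr)
Initial deposit = cushion − low point = $3,268.64 − (-$4,866.90) = $8,135.54

$8,135.54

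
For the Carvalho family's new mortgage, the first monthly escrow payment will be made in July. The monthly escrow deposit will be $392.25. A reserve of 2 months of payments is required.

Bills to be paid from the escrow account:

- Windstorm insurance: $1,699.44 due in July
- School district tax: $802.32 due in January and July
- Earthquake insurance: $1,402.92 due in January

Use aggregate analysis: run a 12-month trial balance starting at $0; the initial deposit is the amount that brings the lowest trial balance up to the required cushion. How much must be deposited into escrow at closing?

Cushion = 2 × $392.25 = $784.50
Trial balance (start $0, +$392.25 each month, − disbursements):
  Jul: +$392.25 − $2,501.76 → -$2,109.51
  Aug: +$392.25 → -$1,717.26
  Sep: +$392.25 → -$1,325.01
  Oct: +$392.25 → -$932.76
  Nov: +$392.25 → -$540.51
  Dec: +$392.25 → -$148.26
  Jan: +$392.25 − $2,205.24 → -$1,961.25
  Feb: +$392.25 → -$1,569.00
  Mar: +$392.25 → -$1,176.75
  Apr: +$392.25 → -$784.50
  May: +$392.25 → -$392.25
  Jun: +$392.25 → $0.00
Lowest trial balance = -$2,109.51 (Jul)
Initial deposit = cushion − low point = $784.50 − (-$2,109.51) = $2,894.01

$2,894.01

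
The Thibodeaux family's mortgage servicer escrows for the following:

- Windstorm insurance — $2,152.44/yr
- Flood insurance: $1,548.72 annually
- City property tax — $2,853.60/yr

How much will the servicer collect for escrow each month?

$546.23

Windstorm insurance — $2,152.44/yr
Flood insurance — $1,548.72/yr
City property tax — $2,853.60/yr
Total per year = $6,554.76
Per month = $6,554.76 ÷ 12 = $546.23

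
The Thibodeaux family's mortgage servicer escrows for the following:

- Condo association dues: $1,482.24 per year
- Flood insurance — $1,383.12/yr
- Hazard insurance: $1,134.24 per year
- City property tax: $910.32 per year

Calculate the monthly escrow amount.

$409.16

Condo association dues — $1,482.24
Flood insurance — $1,383.12
Hazard insurance — $1,134.24
City property tax — $910.32
Total annual escrow = $4,909.92
Per month = $4,909.92 ÷ 12 = $409.16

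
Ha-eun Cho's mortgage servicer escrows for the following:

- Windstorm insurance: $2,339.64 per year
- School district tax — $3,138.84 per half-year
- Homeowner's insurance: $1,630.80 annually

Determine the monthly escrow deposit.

$854.01

Windstorm insurance: $2,339.64/yr
School district tax: $3,138.84 × 2 = $6,277.68/yr
Homeowner's insurance: $1,630.80/yr
Combined annual = $2,339.64 + $6,277.68 + $1,630.80 = $10,248.12
Per month = $10,248.12 ÷ 12 = $854.01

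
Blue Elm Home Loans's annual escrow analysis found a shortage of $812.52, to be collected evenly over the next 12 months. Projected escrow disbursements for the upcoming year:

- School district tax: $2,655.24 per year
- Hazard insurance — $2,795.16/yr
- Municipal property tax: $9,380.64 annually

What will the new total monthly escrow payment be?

School district tax — $2,655.24 per year
Hazard insurance — $2,795.16 per year
Municipal property tax — $9,380.64 per year
Annual escrow total = $14,831.04
Per month = $14,831.04 ÷ 12 = $1,235.92
Shortage per month = $812.52 ÷ 12 = $67.71
Adjusted monthly = $1,235.92 + $67.71 = $1,303.63

$1,303.63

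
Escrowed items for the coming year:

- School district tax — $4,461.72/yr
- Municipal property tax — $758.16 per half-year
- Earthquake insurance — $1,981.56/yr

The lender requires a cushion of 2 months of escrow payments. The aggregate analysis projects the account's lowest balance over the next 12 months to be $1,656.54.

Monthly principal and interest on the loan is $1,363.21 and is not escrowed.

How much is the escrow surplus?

$329.94

School district tax — $4,461.72 per year
Municipal property tax — $758.16 × 2 = $1,516.32 per year
Earthquake insurance — $1,981.56 per year
Annual escrow total = $7,959.60
Monthly = $7,959.60 ÷ 12 = $663.30
Required reserve = 2 × $663.30 = $1,326.60
Surplus = $1,656.54 − $1,326.60 = $329.94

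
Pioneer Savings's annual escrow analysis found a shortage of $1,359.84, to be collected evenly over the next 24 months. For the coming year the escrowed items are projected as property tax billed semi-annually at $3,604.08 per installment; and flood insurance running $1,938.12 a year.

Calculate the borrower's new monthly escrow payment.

$818.85

Property tax — $3,604.08 × 2 = $7,208.16/yr
Flood insurance — $1,938.12/yr
Yearly total = $7,208.16 + $1,938.12 = $9,146.28
Base monthly escrow = $9,146.28 ÷ 12 = $762.19
Shortage spread = $1,359.84 ÷ 24 = $56.66/mo
Adjusted monthly = $762.19 + $56.66 = $818.85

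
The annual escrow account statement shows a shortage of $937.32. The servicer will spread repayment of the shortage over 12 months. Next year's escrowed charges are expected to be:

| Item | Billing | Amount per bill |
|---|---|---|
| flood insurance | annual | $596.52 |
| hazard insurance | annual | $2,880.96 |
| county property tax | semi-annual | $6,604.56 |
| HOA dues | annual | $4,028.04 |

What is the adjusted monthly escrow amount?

Flood insurance — $596.52
Hazard insurance — $2,880.96
County property tax — $6,604.56 × 2 = $13,209.12
HOA dues — $4,028.04
Yearly total = $20,714.64
Base monthly escrow = $20,714.64 / 12 = $1,726.22
Shortage per month = $937.32 ÷ 12 = $78.11
New monthly escrow = $1,726.22 + $78.11 = $1,804.33

$1,804.33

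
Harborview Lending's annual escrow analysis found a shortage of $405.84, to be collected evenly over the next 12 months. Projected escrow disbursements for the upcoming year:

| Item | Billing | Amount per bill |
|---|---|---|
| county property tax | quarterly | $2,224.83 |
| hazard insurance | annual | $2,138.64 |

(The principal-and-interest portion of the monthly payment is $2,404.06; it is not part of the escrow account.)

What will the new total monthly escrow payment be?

County property tax: $2,224.83 × 4 = $8,899.32 per year
Hazard insurance: $2,138.64 per year
Annual escrow total = $8,899.32 + $2,138.64 = $11,037.96
Monthly = $11,037.96 ÷ 12 = $919.83
Shortage spread = $405.84 ÷ 12 = $33.82/mo
New monthly escrow = $919.83 + $33.82 = $953.65

$953.65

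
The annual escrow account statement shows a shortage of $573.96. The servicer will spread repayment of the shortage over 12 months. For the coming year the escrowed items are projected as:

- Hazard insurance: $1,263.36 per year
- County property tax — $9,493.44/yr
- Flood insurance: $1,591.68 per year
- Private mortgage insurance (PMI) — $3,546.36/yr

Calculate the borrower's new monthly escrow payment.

$1,372.40

Hazard insurance = $1,263.36 per year
County property tax = $9,493.44 per year
Flood insurance = $1,591.68 per year
Private mortgage insurance (PMI) = $3,546.36 per year
Combined annual = $1,263.36 + $9,493.44 + $1,591.68 + $3,546.36 = $15,894.84
Monthly = $15,894.84 / 12 = $1,324.57
Shortage spread = $573.96 ÷ 12 = $47.83/mo
Adjusted monthly = $1,324.57 + $47.83 = $1,372.40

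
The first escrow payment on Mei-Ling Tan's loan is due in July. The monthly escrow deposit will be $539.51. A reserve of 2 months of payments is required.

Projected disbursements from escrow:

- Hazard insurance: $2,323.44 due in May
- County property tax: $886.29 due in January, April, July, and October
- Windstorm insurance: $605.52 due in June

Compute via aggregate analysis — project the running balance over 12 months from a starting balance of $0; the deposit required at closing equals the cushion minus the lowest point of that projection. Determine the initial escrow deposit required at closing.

$1,425.80

Cushion = 2 × $539.51 = $1,079.02
Trial balance (start $0, +$539.51 each month, − disbursements):
  Jul: +$539.51 − $886.29 → -$346.78
  Aug: +$539.51 → $192.73
  Sep: +$539.51 → $732.24
  Oct: +$539.51 − $886.29 → $385.46
  Nov: +$539.51 → $924.97
  Dec: +$539.51 → $1,464.48
  Jan: +$539.51 − $886.29 → $1,117.70
  Feb: +$539.51 → $1,657.21
  Mar: +$539.51 → $2,196.72
  Apr: +$539.51 − $886.29 → $1,849.94
  May: +$539.51 − $2,323.44 → $66.01
  Jun: +$539.51 − $605.52 → $0.00
Lowest trial balance = -$346.78 (Jul)
Initial deposit = cushion − low point = $1,079.02 − (-$346.78) = $1,425.80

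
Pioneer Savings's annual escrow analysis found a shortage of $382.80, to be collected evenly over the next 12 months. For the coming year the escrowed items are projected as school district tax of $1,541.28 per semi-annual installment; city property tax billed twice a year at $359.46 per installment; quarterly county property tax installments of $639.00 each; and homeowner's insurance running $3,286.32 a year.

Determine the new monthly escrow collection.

School district tax — $1,541.28 × 2 = $3,082.56 annually
City property tax — $359.46 × 2 = $718.92 annually
County property tax — $639.00 × 4 = $2,556.00 annually
Homeowner's insurance — $3,286.32 annually
Total annual escrow = $9,643.80
Per month = $9,643.80 ÷ 12 = $803.65
Monthly shortage recovery: $382.80 / 12 = $31.90
New monthly escrow = $803.65 + $31.90 = $835.55

$835.55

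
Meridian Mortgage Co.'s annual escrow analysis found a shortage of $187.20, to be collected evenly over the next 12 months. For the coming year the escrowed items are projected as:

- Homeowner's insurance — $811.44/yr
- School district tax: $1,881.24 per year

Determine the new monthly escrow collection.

Homeowner's insurance: $811.44 per year
School district tax: $1,881.24 per year
Annual escrow total = $811.44 + $1,881.24 = $2,692.68
Base monthly escrow = $2,692.68 / 12 = $224.39
Monthly shortage recovery: $187.20 ÷ 12 = $15.60
Adjusted monthly = $224.39 + $15.60 = $239.99

$239.99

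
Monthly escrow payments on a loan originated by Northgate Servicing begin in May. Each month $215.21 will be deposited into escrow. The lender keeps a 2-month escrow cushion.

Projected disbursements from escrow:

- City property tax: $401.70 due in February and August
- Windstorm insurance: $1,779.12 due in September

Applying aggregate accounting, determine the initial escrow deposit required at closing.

Cushion = 2 × $215.21 = $430.42
Trial balance (start $0, +$215.21 each month, − disbursements):
  May: +$215.21 → $215.21
  Jun: +$215.21 → $430.42
  Jul: +$215.21 → $645.63
  Aug: +$215.21 − $401.70 → $459.14
  Sep: +$215.21 − $1,779.12 → -$1,104.77
  Oct: +$215.21 → -$889.56
  Nov: +$215.21 → -$674.35
  Dec: +$215.21 → -$459.14
  Jan: +$215.21 → -$243.93
  Feb: +$215.21 − $401.70 → -$430.42
  Mar: +$215.21 → -$215.21
  Apr: +$215.21 → $0.00
Lowest trial balance = -$1,104.77 (Sep)
Initial deposit = cushion − low point = $430.42 − (-$1,104.77) = $1,535.19

$1,535.19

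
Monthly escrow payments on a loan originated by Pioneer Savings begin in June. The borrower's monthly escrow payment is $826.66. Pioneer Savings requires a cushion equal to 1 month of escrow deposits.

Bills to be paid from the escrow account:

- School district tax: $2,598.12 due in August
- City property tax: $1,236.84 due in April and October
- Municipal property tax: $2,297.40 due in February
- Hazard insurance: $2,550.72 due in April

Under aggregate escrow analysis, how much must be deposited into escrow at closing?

$1,653.32

Cushion = 1 × $826.66 = $826.66
Trial balance (start $0, +$826.66 each month, − disbursements):
  Jun: +$826.66 → $826.66
  Jul: +$826.66 → $1,653.32
  Aug: +$826.66 − $2,598.12 → -$118.14
  Sep: +$826.66 → $708.52
  Oct: +$826.66 − $1,236.84 → $298.34
  Nov: +$826.66 → $1,125.00
  Dec: +$826.66 → $1,951.66
  Jan: +$826.66 → $2,778.32
  Feb: +$826.66 − $2,297.40 → $1,307.58
  Mar: +$826.66 → $2,134.24
  Apr: +$826.66 − $3,787.56 → -$826.66
  May: +$826.66 → $0.00
Lowest trial balance = -$826.66 (Apr)
Initial deposit = cushion − low point = $826.66 − (-$826.66) = $1,653.32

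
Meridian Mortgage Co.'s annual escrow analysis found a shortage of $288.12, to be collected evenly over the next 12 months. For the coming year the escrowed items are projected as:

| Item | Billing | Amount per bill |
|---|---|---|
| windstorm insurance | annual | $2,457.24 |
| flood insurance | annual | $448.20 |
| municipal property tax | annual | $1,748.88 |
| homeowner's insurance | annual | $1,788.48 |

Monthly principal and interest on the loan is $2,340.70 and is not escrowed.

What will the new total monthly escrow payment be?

Windstorm insurance: $2,457.24
Flood insurance: $448.20
Municipal property tax: $1,748.88
Homeowner's insurance: $1,788.48
Yearly total = $2,457.24 + $448.20 + $1,748.88 + $1,788.48 = $6,442.80
Per month = $6,442.80 ÷ 12 = $536.90
Monthly shortage recovery: $288.12 / 12 = $24.01
Adjusted monthly = $536.90 + $24.01 = $560.91

$560.91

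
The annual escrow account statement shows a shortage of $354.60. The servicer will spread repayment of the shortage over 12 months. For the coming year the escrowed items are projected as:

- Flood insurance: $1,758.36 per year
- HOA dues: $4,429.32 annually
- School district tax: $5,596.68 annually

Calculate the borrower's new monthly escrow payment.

$1,011.58

Flood insurance: $1,758.36 annually
HOA dues: $4,429.32 annually
School district tax: $5,596.68 annually
Combined annual = $1,758.36 + $4,429.32 + $5,596.68 = $11,784.36
Base monthly escrow = $11,784.36 / 12 = $982.03
Shortage spread = $354.60 ÷ 12 = $29.55/mo
Adjusted monthly = $982.03 + $29.55 = $1,011.58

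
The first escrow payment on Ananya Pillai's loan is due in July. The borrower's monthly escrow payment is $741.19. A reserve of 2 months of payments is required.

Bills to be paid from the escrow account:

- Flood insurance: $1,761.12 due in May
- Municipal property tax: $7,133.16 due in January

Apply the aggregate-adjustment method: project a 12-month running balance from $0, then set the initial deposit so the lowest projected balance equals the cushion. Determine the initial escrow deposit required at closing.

Cushion = 2 × $741.19 = $1,482.38
Trial balance (start $0, +$741.19 each month, − disbursements):
  Jul: +$741.19 → $741.19
  Aug: +$741.19 → $1,482.38
  Sep: +$741.19 → $2,223.57
  Oct: +$741.19 → $2,964.76
  Nov: +$741.19 → $3,705.95
  Dec: +$741.19 → $4,447.14
  Jan: +$741.19 − $7,133.16 → -$1,944.83
  Feb: +$741.19 → -$1,203.64
  Mar: +$741.19 → -$462.45
  Apr: +$741.19 → $278.74
  May: +$741.19 − $1,761.12 → -$741.19
  Jun: +$741.19 → $0.00
Lowest trial balance = -$1,944.83 (Jan)
Initial deposit = cushion − low point = $1,482.38 − (-$1,944.83) = $3,427.21

$3,427.21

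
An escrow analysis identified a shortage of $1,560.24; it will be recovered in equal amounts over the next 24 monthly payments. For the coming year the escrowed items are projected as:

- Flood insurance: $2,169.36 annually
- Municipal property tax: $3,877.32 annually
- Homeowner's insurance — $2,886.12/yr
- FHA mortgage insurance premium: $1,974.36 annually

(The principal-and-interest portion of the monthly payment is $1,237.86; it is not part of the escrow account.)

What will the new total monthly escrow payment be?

Flood insurance — $2,169.36/yr
Municipal property tax — $3,877.32/yr
Homeowner's insurance — $2,886.12/yr
FHA mortgage insurance premium — $1,974.36/yr
Combined annual = $2,169.36 + $3,877.32 + $2,886.12 + $1,974.36 = $10,907.16
Per month = $10,907.16 / 12 = $908.93
Shortage spread = $1,560.24 / 24 = $65.01/mo
New monthly escrow = $908.93 + $65.01 = $973.94

$973.94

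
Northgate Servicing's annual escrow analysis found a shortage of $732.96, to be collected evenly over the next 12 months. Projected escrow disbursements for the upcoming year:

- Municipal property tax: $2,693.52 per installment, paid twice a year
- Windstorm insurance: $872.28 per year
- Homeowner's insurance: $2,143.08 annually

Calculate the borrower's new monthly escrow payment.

$761.28

Municipal property tax — $2,693.52 × 2 = $5,387.04 annually
Windstorm insurance — $872.28 annually
Homeowner's insurance — $2,143.08 annually
Annual escrow total = $5,387.04 + $872.28 + $2,143.08 = $8,402.40
Monthly escrow = $8,402.40 ÷ 12 = $700.20
Shortage per month = $732.96 / 12 = $61.08
Adjusted monthly = $700.20 + $61.08 = $761.28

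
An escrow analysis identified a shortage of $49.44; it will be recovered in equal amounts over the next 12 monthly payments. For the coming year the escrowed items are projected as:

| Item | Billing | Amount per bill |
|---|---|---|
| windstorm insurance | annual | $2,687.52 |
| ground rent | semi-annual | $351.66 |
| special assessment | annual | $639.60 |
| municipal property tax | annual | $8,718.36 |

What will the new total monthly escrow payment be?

Windstorm insurance = $2,687.52
Ground rent = $351.66 × 2 = $703.32
Special assessment = $639.60
Municipal property tax = $8,718.36
Annual escrow total = $12,748.80
Monthly escrow = $12,748.80 / 12 = $1,062.40
Shortage spread = $49.44 ÷ 12 = $4.12/mo
New monthly escrow = $1,062.40 + $4.12 = $1,066.52

$1,066.52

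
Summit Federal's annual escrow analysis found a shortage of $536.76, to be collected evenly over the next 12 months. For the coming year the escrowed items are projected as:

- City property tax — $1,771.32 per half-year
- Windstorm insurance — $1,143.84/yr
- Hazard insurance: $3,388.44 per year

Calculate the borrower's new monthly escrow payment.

City property tax: $1,771.32 × 2 = $3,542.64 per year
Windstorm insurance: $1,143.84 per year
Hazard insurance: $3,388.44 per year
Combined annual = $3,542.64 + $1,143.84 + $3,388.44 = $8,074.92
Monthly = $8,074.92 / 12 = $672.91
Shortage per month = $536.76 ÷ 12 = $44.73
Adjusted monthly = $672.91 + $44.73 = $717.64

$717.64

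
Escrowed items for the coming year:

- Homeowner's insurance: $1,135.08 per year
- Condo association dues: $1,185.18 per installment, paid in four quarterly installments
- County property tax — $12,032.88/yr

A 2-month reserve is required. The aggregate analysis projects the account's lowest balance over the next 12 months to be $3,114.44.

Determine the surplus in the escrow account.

$129.66

Homeowner's insurance: $1,135.08 per year
Condo association dues: $1,185.18 × 4 = $4,740.72 per year
County property tax: $12,032.88 per year
Yearly total = $17,908.68
Base monthly escrow = $17,908.68 ÷ 12 = $1,492.39
Cushion = 2 × $1,492.39 = $2,984.78
Excess over cushion: $3,114.44 − $2,984.78 = $129.66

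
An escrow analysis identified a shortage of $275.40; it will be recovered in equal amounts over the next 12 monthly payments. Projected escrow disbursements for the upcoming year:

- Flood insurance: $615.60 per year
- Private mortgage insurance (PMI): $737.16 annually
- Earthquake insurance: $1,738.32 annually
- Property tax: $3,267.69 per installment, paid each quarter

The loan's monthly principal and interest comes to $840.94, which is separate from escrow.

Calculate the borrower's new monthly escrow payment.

$1,369.77

Flood insurance — $615.60
Private mortgage insurance (PMI) — $737.16
Earthquake insurance — $1,738.32
Property tax — $3,267.69 × 4 = $13,070.76
Yearly total = $615.60 + $737.16 + $1,738.32 + $13,070.76 = $16,161.84
Base monthly escrow = $16,161.84 ÷ 12 = $1,346.82
Shortage per month = $275.40 / 12 = $22.95
Adjusted monthly = $1,346.82 + $22.95 = $1,369.77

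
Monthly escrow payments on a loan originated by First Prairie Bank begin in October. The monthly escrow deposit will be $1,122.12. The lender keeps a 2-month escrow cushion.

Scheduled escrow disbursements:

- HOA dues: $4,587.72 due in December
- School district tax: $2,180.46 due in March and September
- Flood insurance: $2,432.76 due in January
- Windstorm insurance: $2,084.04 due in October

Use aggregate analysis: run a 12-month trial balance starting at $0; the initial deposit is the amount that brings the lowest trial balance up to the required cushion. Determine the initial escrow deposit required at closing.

$6,860.28

Cushion = 2 × $1,122.12 = $2,244.24
Trial balance (start $0, +$1,122.12 each month, − disbursements):
  Oct: +$1,122.12 − $2,084.04 → -$961.92
  Nov: +$1,122.12 → $160.20
  Dec: +$1,122.12 − $4,587.72 → -$3,305.40
  Jan: +$1,122.12 − $2,432.76 → -$4,616.04
  Feb: +$1,122.12 → -$3,493.92
  Mar: +$1,122.12 − $2,180.46 → -$4,552.26
  Apr: +$1,122.12 → -$3,430.14
  May: +$1,122.12 → -$2,308.02
  Jun: +$1,122.12 → -$1,185.90
  Jul: +$1,122.12 → -$63.78
  Aug: +$1,122.12 → $1,058.34
  Sep: +$1,122.12 − $2,180.46 → $0.00
Lowest trial balance = -$4,616.04 (Jan)
Initial deposit = cushion − low point = $2,244.24 − (-$4,616.04) = $6,860.28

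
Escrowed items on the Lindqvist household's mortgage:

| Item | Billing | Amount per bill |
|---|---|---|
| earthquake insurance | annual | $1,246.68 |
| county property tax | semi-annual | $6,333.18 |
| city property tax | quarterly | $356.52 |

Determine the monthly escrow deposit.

Earthquake insurance: $1,246.68/yr
County property tax: $6,333.18 × 2 = $12,666.36/yr
City property tax: $356.52 × 4 = $1,426.08/yr
Yearly total = $1,246.68 + $12,666.36 + $1,426.08 = $15,339.12
Base monthly escrow = $15,339.12 ÷ 12 = $1,278.26

$1,278.26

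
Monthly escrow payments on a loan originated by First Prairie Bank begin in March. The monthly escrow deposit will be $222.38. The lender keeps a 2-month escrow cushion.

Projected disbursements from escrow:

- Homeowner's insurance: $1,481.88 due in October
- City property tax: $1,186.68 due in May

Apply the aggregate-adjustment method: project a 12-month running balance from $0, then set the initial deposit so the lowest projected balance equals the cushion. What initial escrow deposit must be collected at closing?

Cushion = 2 × $222.38 = $444.76
Trial balance (start $0, +$222.38 each month, − disbursements):
  Mar: +$222.38 → $222.38
  Apr: +$222.38 → $444.76
  May: +$222.38 − $1,186.68 → -$519.54
  Jun: +$222.38 → -$297.16
  Jul: +$222.38 → -$74.78
  Aug: +$222.38 → $147.60
  Sep: +$222.38 → $369.98
  Oct: +$222.38 − $1,481.88 → -$889.52
  Nov: +$222.38 → -$667.14
  Dec: +$222.38 → -$444.76
  Jan: +$222.38 → -$222.38
  Feb: +$222.38 → $0.00
Lowest trial balance = -$889.52 (Oct)
Initial deposit = cushion − low point = $444.76 − (-$889.52) = $1,334.28

$1,334.28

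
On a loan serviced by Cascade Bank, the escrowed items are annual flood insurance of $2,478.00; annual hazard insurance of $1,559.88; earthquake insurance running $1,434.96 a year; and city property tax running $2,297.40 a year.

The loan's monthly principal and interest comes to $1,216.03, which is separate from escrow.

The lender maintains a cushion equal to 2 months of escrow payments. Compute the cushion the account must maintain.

Flood insurance = $2,478.00 annually
Hazard insurance = $1,559.88 annually
Earthquake insurance = $1,434.96 annually
City property tax = $2,297.40 annually
Yearly total = $7,770.24
Per month = $7,770.24 / 12 = $647.52
Required cushion = 2 × $647.52 = $1,295.04

$1,295.04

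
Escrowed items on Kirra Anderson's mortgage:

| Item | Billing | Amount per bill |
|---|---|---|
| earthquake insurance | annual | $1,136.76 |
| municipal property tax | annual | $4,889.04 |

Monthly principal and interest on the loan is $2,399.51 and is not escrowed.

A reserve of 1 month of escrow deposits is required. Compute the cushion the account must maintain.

$502.15

Earthquake insurance — $1,136.76
Municipal property tax — $4,889.04
Annual escrow total = $1,136.76 + $4,889.04 = $6,025.80
Base monthly escrow = $6,025.80 / 12 = $502.15
Required cushion = 1 × $502.15 = $502.15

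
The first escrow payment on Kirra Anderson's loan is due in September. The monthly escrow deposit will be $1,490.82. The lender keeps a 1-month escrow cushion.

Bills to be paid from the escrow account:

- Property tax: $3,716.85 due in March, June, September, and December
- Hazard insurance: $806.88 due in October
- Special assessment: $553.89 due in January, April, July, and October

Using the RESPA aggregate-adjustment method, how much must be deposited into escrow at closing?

Cushion = 1 × $1,490.82 = $1,490.82
Trial balance (start $0, +$1,490.82 each month, − disbursements):
  Sep: +$1,490.82 − $3,716.85 → -$2,226.03
  Oct: +$1,490.82 − $1,360.77 → -$2,095.98
  Nov: +$1,490.82 → -$605.16
  Dec: +$1,490.82 − $3,716.85 → -$2,831.19
  Jan: +$1,490.82 − $553.89 → -$1,894.26
  Feb: +$1,490.82 → -$403.44
  Mar: +$1,490.82 − $3,716.85 → -$2,629.47
  Apr: +$1,490.82 − $553.89 → -$1,692.54
  May: +$1,490.82 → -$201.72
  Jun: +$1,490.82 − $3,716.85 → -$2,427.75
  Jul: +$1,490.82 − $553.89 → -$1,490.82
  Aug: +$1,490.82 → $0.00
Lowest trial balance = -$2,831.19 (Dec)
Initial deposit = cushion − low point = $1,490.82 − (-$2,831.19) = $4,322.01

$4,322.01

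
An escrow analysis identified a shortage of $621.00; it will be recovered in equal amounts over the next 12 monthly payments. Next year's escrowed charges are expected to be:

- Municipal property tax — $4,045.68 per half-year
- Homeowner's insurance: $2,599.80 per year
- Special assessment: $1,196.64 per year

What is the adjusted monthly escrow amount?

Municipal property tax = $4,045.68 × 2 = $8,091.36 annually
Homeowner's insurance = $2,599.80 annually
Special assessment = $1,196.64 annually
Yearly total = $8,091.36 + $2,599.80 + $1,196.64 = $11,887.80
Monthly = $11,887.80 / 12 = $990.65
Shortage per month = $621.00 / 12 = $51.75
Adjusted monthly = $990.65 + $51.75 = $1,042.40

$1,042.40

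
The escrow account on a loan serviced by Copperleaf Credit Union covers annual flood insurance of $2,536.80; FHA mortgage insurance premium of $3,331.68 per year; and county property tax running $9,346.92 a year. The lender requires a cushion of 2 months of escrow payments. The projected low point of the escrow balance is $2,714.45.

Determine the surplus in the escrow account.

Flood insurance = $2,536.80/yr
FHA mortgage insurance premium = $3,331.68/yr
County property tax = $9,346.92/yr
Yearly total = $2,536.80 + $3,331.68 + $9,346.92 = $15,215.40
Base monthly escrow = $15,215.40 / 12 = $1,267.95
Required reserve = 2 × $1,267.95 = $2,535.90
Excess over cushion: $2,714.45 − $2,535.90 = $178.55

$178.55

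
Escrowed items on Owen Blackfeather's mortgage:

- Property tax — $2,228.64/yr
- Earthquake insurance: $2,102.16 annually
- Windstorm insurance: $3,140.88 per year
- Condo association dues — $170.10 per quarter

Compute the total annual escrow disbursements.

Property tax — $2,228.64/yr
Earthquake insurance — $2,102.16/yr
Windstorm insurance — $3,140.88/yr
Condo association dues — $170.10 × 4 = $680.40/yr
Total annual escrow = $2,228.64 + $2,102.16 + $3,140.88 + $680.40 = $8,152.08

$8,152.08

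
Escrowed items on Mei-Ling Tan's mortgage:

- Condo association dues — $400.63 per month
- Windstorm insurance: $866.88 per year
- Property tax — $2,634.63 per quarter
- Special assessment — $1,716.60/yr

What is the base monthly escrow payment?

$1,494.13

Condo association dues — $400.63 × 12 = $4,807.56 per year
Windstorm insurance — $866.88 per year
Property tax — $2,634.63 × 4 = $10,538.52 per year
Special assessment — $1,716.60 per year
Total per year = $4,807.56 + $866.88 + $10,538.52 + $1,716.60 = $17,929.56
Monthly escrow = $17,929.56 ÷ 12 = $1,494.13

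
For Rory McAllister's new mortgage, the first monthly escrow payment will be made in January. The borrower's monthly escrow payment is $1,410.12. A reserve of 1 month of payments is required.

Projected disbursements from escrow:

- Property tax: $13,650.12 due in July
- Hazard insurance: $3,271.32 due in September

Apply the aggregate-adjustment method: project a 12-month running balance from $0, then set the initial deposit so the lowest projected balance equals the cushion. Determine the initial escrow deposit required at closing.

$5,640.48

Cushion = 1 × $1,410.12 = $1,410.12
Trial balance (start $0, +$1,410.12 each month, − disbursements):
  Jan: +$1,410.12 → $1,410.12
  Feb: +$1,410.12 → $2,820.24
  Mar: +$1,410.12 → $4,230.36
  Apr: +$1,410.12 → $5,640.48
  May: +$1,410.12 → $7,050.60
  Jun: +$1,410.12 → $8,460.72
  Jul: +$1,410.12 − $13,650.12 → -$3,779.28
  Aug: +$1,410.12 → -$2,369.16
  Sep: +$1,410.12 − $3,271.32 → -$4,230.36
  Oct: +$1,410.12 → -$2,820.24
  Nov: +$1,410.12 → -$1,410.12
  Dec: +$1,410.12 → $0.00
Lowest trial balance = -$4,230.36 (Sep)
Initial deposit = cushion − low point = $1,410.12 − (-$4,230.36) = $5,640.48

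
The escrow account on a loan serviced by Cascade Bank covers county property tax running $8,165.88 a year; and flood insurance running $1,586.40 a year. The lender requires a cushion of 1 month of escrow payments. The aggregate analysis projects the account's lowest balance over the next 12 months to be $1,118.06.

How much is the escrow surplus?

County property tax = $8,165.88
Flood insurance = $1,586.40
Annual escrow total = $9,752.28
Per month = $9,752.28 ÷ 12 = $812.69
Required reserve = 1 × $812.69 = $812.69
Surplus = $1,118.06 − $812.69 = $305.37

$305.37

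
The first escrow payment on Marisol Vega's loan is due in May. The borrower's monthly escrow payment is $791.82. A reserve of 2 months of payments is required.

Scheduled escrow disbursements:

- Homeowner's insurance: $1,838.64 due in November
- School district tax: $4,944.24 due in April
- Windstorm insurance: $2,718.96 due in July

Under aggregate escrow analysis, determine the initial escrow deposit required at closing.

$1,927.14

Cushion = 2 × $791.82 = $1,583.64
Trial balance (start $0, +$791.82 each month, − disbursements):
  May: +$791.82 → $791.82
  Jun: +$791.82 → $1,583.64
  Jul: +$791.82 − $2,718.96 → -$343.50
  Aug: +$791.82 → $448.32
  Sep: +$791.82 → $1,240.14
  Oct: +$791.82 → $2,031.96
  Nov: +$791.82 − $1,838.64 → $985.14
  Dec: +$791.82 → $1,776.96
  Jan: +$791.82 → $2,568.78
  Feb: +$791.82 → $3,360.60
  Mar: +$791.82 → $4,152.42
  Apr: +$791.82 − $4,944.24 → $0.00
Lowest trial balance = -$343.50 (Jul)
Initial deposit = cushion − low point = $1,583.64 − (-$343.50) = $1,927.14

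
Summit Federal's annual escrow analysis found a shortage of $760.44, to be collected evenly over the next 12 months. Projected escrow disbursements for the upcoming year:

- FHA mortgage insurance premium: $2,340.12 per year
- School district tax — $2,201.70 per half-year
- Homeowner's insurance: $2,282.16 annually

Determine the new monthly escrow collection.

FHA mortgage insurance premium: $2,340.12 per year
School district tax: $2,201.70 × 2 = $4,403.40 per year
Homeowner's insurance: $2,282.16 per year
Annual escrow total = $9,025.68
Per month = $9,025.68 ÷ 12 = $752.14
Shortage spread = $760.44 ÷ 12 = $63.37/mo
New monthly escrow = $752.14 + $63.37 = $815.51

$815.51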